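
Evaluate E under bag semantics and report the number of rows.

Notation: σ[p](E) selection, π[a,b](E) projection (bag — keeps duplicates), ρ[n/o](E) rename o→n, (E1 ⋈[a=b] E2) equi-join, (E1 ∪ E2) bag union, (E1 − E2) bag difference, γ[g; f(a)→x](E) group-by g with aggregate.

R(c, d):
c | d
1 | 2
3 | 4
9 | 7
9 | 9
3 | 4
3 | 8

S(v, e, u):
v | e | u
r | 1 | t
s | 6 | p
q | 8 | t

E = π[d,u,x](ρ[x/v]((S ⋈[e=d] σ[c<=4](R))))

Per-node cardinality:
  S → 3
  R → 6
  σ[c<=4](R) → 4
  (S ⋈[e=d] σ[c<=4](R)) → 1
  ρ[x/v]((S ⋈[e=d] σ[c<=4](R))) → 1
  π[d,u,x](ρ[x/v]((S ⋈[e=d] σ[c<=4](R)))) → 1

|E| = 1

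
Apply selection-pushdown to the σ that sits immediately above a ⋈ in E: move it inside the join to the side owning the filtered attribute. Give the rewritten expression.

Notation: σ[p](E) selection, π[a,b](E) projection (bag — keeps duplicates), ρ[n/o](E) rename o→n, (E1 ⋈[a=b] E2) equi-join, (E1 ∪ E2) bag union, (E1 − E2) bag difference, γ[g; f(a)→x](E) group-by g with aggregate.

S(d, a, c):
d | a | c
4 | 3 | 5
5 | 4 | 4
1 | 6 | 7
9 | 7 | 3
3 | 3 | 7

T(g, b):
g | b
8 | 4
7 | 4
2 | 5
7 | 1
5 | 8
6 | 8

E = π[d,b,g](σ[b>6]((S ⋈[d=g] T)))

σ filters on b, owned by the right side.
E' = π[d,b,g]((S ⋈[d=g] σ[b>6](T)))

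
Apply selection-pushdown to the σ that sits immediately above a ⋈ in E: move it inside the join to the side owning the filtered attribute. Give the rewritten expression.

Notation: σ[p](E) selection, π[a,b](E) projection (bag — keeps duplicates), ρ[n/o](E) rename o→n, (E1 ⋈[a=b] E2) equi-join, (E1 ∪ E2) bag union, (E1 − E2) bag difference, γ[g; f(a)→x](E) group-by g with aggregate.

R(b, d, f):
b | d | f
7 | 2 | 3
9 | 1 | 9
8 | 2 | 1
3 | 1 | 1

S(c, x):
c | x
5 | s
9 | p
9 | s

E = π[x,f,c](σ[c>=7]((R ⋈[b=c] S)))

σ filters on c, owned by the right side.
E' = π[x,f,c]((R ⋈[b=c] σ[c>=7](S)))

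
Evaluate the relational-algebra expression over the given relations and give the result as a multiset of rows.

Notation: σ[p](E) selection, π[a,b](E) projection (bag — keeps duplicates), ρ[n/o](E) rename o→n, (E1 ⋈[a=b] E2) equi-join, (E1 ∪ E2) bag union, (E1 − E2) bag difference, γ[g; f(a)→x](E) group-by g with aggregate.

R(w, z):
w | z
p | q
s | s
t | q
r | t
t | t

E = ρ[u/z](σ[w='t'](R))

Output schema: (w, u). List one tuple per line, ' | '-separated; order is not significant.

Subexpression sizes:
  R → 5
  σ[w='t'](R) → 2
  ρ[u/z](σ[w='t'](R)) → 2

== RESULT ==
w | u
t | q
t | t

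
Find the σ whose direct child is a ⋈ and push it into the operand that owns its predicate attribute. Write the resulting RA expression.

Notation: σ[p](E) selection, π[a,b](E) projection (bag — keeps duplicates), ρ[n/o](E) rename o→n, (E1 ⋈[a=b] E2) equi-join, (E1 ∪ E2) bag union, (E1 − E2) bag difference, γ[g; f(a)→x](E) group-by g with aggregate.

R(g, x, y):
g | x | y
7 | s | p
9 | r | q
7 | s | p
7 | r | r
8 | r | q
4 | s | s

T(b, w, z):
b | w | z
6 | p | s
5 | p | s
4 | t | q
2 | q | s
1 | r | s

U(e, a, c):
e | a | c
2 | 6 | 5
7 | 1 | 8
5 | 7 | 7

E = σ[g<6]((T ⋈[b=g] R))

σ filters on g, owned by the right side.
E' = (T ⋈[b=g] σ[g<6](R))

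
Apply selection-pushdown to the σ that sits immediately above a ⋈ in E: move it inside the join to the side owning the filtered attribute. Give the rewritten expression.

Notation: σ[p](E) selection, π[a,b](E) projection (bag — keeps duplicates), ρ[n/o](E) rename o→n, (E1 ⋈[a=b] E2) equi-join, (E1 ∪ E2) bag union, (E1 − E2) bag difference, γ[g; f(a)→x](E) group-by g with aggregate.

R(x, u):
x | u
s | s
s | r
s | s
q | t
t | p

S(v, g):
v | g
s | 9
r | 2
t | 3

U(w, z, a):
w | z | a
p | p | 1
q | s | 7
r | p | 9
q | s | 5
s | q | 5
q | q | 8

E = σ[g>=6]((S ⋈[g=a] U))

σ filters on g, owned by the left side.
E' = (σ[g>=6](S) ⋈[g=a] U)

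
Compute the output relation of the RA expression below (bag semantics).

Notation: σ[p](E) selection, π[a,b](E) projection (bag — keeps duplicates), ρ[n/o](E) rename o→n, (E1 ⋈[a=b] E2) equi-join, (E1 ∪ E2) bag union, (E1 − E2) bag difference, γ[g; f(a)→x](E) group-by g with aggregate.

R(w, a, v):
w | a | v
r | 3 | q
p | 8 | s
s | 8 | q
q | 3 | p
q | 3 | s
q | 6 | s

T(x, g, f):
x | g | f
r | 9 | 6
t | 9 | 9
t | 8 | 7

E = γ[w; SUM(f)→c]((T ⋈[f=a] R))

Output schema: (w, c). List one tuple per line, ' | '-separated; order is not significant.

Per-node cardinality:
  T → 3
  R → 6
  (T ⋈[f=a] R) → 1
  γ[w; SUM(f)→c]((T ⋈[f=a] R)) → 1

== RESULT ==
w | c
q | 6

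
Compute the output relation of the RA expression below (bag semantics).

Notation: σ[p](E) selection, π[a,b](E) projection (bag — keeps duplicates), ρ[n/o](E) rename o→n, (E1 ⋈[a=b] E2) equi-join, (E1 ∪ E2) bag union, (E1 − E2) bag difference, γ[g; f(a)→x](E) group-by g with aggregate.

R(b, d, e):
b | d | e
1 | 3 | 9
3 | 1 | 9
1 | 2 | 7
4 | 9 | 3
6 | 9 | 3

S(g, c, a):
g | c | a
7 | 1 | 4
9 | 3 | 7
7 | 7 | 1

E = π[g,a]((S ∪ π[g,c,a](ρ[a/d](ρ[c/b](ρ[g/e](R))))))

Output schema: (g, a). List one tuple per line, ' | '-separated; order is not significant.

Stepwise |·|:
  S → 3
  R → 5
  ρ[g/e](R) → 5
  ρ[c/b](ρ[g/e](R)) → 5
  ρ[a/d](ρ[c/b](ρ[g/e](R))) → 5
  π[g,c,a](ρ[a/d](ρ[c/b](ρ[g/e](R)))) → 5
  (S ∪ π[g,c,a](ρ[a/d](ρ[c/b](ρ[g/e](R))))) → 8
  π[g,a]((S ∪ π[g,c,a](ρ[a/d](ρ[c/b](ρ[g/e](R)))))) → 8

== RESULT ==
g | a
3 | 9
3 | 9
7 | 1
7 | 2
7 | 4
9 | 1
9 | 3
9 | 7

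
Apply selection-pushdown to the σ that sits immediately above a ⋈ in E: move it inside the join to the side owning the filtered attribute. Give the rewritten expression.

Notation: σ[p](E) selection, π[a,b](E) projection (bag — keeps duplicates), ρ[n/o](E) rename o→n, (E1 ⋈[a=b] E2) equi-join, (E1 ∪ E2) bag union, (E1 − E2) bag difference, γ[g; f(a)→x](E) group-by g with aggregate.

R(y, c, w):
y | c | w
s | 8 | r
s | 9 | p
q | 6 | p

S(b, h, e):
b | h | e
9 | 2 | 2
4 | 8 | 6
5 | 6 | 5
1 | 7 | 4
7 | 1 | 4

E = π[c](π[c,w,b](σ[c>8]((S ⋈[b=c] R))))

σ filters on c, owned by the right side.
E' = π[c](π[c,w,b]((S ⋈[b=c] σ[c>8](R))))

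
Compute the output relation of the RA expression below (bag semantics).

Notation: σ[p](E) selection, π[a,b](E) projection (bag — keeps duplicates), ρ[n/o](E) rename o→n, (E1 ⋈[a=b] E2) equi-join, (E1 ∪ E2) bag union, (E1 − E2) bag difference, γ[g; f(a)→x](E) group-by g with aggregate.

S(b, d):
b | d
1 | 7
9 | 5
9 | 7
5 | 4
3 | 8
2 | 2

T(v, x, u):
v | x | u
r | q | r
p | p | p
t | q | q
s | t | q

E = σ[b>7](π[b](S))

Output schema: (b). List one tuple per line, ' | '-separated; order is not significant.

Row counts bottom-up:
  S → 6
  π[b](S) → 6
  σ[b>7](π[b](S)) → 2

== RESULT ==
b
9
9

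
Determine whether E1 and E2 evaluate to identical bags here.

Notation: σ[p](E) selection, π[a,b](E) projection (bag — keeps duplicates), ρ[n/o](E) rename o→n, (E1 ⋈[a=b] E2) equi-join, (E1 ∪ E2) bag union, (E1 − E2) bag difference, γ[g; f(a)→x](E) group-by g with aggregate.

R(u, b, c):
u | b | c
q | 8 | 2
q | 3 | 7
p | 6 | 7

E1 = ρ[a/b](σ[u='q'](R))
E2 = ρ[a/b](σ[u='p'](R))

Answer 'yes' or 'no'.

E1 row counts bottom-up:
  R → 3
  σ[u='q'](R) → 2
  ρ[a/b](σ[u='q'](R)) → 2
E2 row counts bottom-up:
  R → 3
  σ[u='p'](R) → 1
  ρ[a/b](σ[u='p'](R)) → 1

E1 result:
u | a | c
q | 3 | 7
q | 8 | 2
E2 result:
u | a | c
p | 6 | 7
Witness: ('q', 8, 2) appears 1× in E1 but 0× in E2.

no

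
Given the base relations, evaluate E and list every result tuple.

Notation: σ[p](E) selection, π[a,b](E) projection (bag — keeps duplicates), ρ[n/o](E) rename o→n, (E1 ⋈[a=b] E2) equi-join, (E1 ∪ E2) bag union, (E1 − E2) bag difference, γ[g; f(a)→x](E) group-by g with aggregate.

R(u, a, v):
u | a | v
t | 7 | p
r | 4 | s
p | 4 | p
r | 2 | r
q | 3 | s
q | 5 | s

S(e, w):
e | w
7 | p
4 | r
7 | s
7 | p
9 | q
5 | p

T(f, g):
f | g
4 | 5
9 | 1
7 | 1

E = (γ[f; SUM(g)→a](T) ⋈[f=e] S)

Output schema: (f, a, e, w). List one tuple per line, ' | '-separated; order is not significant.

Stepwise |·|:
  T → 3
  γ[f; SUM(g)→a](T) → 3
  S → 6
  (γ[f; SUM(g)→a](T) ⋈[f=e] S) → 5

== RESULT ==
f | a | e | w
4 | 5 | 4 | r
7 | 1 | 7 | p
7 | 1 | 7 | p
7 | 1 | 7 | s
9 | 1 | 9 | q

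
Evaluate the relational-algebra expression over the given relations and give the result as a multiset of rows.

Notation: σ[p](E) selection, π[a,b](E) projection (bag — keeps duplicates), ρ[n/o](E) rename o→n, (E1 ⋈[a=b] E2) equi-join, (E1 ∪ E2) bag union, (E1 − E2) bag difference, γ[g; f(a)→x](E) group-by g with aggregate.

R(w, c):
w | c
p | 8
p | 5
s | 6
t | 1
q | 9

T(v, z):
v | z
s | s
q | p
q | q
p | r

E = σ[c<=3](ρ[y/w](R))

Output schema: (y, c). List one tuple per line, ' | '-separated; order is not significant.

Row counts bottom-up:
  R → 5
  ρ[y/w](R) → 5
  σ[c<=3](ρ[y/w](R)) → 1

== RESULT ==
y | c
t | 1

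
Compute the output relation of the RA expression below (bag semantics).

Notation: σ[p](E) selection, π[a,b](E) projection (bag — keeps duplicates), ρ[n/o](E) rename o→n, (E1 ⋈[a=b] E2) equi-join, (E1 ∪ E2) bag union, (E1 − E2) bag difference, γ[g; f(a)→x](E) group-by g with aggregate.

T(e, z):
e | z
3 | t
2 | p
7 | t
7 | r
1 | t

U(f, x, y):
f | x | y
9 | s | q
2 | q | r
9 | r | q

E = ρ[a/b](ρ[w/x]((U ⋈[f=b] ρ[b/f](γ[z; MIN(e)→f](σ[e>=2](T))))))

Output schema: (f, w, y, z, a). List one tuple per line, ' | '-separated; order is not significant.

Row counts bottom-up:
  U → 3
  T → 5
  σ[e>=2](T) → 4
  γ[z; MIN(e)→f](σ[e>=2](T)) → 3
  ρ[b/f](γ[z; MIN(e)→f](σ[e>=2](T))) → 3
  (U ⋈[f=b] ρ[b/f](γ[z; MIN(e)→f](σ[e>=2](T)))) → 1
  ρ[w/x]((U ⋈[f=b] ρ[b/f](γ[z; MIN(e)→f](σ[e>=2](T))))) → 1
  ρ[a/b](ρ[w/x]((U ⋈[f=b] ρ[b/f](γ[z; MIN(e)→f](σ[e>=2](T)))))) → 1

== RESULT ==
f | w | y | z | a
2 | q | r | p | 2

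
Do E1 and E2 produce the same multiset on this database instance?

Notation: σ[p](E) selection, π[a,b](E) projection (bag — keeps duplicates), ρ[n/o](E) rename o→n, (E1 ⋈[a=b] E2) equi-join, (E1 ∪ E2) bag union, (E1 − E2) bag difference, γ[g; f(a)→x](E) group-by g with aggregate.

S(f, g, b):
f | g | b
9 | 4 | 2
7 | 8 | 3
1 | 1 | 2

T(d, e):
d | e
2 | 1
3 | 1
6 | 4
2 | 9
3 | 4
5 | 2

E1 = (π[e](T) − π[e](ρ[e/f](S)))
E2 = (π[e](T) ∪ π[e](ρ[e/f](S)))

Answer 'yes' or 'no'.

E1 subexpression sizes:
  T → 6
  π[e](T) → 6
  S → 3
  ρ[e/f](S) → 3
  π[e](ρ[e/f](S)) → 3
  (π[e](T) − π[e](ρ[e/f](S))) → 4
E2 subexpression sizes:
  T → 6
  π[e](T) → 6
  S → 3
  ρ[e/f](S) → 3
  π[e](ρ[e/f](S)) → 3
  (π[e](T) ∪ π[e](ρ[e/f](S))) → 9

E1 result:
e
1
2
4
4
E2 result:
e
1
1
1
2
4
4
7
9
9
Witness: (1,) appears 1× in E1 but 3× in E2.

no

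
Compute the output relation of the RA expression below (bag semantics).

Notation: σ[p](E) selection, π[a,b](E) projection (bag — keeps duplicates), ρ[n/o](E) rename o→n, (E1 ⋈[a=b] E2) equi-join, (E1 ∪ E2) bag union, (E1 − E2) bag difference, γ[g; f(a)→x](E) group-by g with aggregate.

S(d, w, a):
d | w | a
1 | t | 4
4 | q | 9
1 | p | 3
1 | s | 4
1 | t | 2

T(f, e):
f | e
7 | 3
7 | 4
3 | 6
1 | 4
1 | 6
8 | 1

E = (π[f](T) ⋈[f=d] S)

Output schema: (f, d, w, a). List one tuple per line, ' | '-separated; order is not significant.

Per-node cardinality:
  T → 6
  π[f](T) → 6
  S → 5
  (π[f](T) ⋈[f=d] S) → 8

== RESULT ==
f | d | w | a
1 | 1 | p | 3
1 | 1 | p | 3
1 | 1 | s | 4
1 | 1 | s | 4
1 | 1 | t | 2
1 | 1 | t | 2
1 | 1 | t | 4
1 | 1 | t | 4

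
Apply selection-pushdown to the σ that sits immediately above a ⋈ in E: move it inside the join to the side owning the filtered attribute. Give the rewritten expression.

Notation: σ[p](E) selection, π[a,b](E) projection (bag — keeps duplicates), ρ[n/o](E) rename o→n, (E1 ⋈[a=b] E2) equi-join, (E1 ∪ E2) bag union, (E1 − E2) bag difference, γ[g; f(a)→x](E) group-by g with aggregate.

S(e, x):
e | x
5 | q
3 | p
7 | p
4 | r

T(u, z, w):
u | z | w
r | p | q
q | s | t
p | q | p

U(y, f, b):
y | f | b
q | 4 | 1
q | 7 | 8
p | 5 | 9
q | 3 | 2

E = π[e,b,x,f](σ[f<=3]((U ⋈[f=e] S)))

σ filters on f, owned by the left side.
E' = π[e,b,x,f]((σ[f<=3](U) ⋈[f=e] S))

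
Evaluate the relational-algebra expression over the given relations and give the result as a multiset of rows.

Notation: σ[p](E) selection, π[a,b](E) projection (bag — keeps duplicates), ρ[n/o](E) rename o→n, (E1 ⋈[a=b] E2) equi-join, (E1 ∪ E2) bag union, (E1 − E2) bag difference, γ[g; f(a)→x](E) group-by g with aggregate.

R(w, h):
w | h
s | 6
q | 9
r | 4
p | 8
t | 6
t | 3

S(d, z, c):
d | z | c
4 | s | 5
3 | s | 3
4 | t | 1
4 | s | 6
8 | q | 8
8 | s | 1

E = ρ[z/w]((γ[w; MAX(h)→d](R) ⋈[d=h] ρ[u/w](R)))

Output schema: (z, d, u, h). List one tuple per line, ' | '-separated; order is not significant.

Row counts bottom-up:
  R → 6
  γ[w; MAX(h)→d](R) → 5
  R → 6
  ρ[u/w](R) → 6
  (γ[w; MAX(h)→d](R) ⋈[d=h] ρ[u/w](R)) → 7
  ρ[z/w]((γ[w; MAX(h)→d](R) ⋈[d=h] ρ[u/w](R))) → 7

== RESULT ==
z | d | u | h
p | 8 | p | 8
q | 9 | q | 9
r | 4 | r | 4
s | 6 | s | 6
s | 6 | t | 6
t | 6 | s | 6
t | 6 | t | 6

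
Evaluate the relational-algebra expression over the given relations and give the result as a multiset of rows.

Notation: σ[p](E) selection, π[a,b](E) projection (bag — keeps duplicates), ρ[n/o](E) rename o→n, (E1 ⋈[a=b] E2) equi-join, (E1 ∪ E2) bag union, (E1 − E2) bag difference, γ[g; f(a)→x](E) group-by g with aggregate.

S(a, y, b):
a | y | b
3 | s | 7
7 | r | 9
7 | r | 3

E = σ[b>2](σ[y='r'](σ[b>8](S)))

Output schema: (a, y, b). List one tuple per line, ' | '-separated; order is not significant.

Per-node cardinality:
  S → 3
  σ[b>8](S) → 1
  σ[y='r'](σ[b>8](S)) → 1
  σ[b>2](σ[y='r'](σ[b>8](S))) → 1

== RESULT ==
a | y | b
7 | r | 9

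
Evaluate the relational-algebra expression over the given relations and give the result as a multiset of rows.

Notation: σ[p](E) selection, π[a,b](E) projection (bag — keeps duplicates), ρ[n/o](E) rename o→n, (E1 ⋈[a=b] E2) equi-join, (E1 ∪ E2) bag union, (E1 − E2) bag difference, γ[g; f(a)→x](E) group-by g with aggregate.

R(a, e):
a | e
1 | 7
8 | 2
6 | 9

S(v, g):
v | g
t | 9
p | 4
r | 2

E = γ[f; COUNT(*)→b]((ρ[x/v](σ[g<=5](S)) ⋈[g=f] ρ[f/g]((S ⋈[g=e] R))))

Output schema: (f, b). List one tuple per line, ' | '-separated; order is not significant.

Stepwise |·|:
  S → 3
  σ[g<=5](S) → 2
  ρ[x/v](σ[g<=5](S)) → 2
  S → 3
  R → 3
  (S ⋈[g=e] R) → 2
  ρ[f/g]((S ⋈[g=e] R)) → 2
  (ρ[x/v](σ[g<=5](S)) ⋈[g=f] ρ[f/g]((S ⋈[g=e] R))) → 1
  γ[f; COUNT(*)→b]((ρ[x/v](σ[g<=5](S)) ⋈[g=f] ρ[f/g]((S ⋈[g=e] R)))) → 1

== RESULT ==
f | b
2 | 1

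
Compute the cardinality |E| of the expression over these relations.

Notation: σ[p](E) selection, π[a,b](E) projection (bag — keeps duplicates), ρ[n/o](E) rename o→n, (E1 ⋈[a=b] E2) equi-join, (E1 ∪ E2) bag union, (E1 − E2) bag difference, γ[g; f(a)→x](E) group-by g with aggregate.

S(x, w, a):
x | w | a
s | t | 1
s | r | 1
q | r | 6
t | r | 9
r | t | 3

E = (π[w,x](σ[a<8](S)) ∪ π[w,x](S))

Stepwise |·|:
  S → 5
  σ[a<8](S) → 4
  π[w,x](σ[a<8](S)) → 4
  S → 5
  π[w,x](S) → 5
  (π[w,x](σ[a<8](S)) ∪ π[w,x](S)) → 9

|E| = 9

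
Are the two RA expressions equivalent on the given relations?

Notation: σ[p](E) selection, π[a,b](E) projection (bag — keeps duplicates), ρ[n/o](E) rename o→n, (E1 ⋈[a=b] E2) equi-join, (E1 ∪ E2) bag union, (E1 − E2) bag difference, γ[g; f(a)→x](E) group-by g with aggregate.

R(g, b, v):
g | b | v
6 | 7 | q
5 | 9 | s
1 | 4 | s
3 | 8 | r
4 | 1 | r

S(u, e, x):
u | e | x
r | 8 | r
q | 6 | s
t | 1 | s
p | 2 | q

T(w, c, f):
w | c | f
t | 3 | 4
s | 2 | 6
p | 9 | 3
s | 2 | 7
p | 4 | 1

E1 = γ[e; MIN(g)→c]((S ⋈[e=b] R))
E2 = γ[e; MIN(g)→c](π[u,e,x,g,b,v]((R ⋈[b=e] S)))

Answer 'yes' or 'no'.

E1 per-node cardinality:
  S → 4
  R → 5
  (S ⋈[e=b] R) → 2
  γ[e; MIN(g)→c]((S ⋈[e=b] R)) → 2
E2 per-node cardinality:
  R → 5
  S → 4
  (R ⋈[b=e] S) → 2
  π[u,e,x,g,b,v]((R ⋈[b=e] S)) → 2
  γ[e; MIN(g)→c](π[u,e,x,g,b,v]((R ⋈[b=e] S))) → 2

E1 and E2 produce the same multiset:
e | c
1 | 4
8 | 3

yes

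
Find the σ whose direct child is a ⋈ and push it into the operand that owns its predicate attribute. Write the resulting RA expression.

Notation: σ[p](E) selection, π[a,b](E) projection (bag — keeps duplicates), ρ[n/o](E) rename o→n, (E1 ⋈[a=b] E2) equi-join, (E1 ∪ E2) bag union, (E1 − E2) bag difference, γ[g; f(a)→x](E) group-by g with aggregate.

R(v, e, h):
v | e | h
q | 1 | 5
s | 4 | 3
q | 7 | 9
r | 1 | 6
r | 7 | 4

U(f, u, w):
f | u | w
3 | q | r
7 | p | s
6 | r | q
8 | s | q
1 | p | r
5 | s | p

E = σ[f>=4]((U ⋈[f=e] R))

σ filters on f, owned by the left side.
E' = (σ[f>=4](U) ⋈[f=e] R)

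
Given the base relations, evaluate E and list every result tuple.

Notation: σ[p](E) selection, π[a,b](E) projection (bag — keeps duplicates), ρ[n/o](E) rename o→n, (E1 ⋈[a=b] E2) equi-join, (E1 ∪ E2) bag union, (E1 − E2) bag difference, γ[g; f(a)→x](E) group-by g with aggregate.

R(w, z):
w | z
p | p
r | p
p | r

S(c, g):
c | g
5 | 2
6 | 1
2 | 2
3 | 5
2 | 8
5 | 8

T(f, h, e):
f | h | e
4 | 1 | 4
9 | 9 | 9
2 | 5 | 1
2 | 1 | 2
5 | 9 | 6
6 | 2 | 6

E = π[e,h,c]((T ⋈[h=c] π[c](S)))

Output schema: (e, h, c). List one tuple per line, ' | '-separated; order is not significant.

Per-node cardinality:
  T → 6
  S → 6
  π[c](S) → 6
  (T ⋈[h=c] π[c](S)) → 4
  π[e,h,c]((T ⋈[h=c] π[c](S))) → 4

== RESULT ==
e | h | c
1 | 5 | 5
1 | 5 | 5
6 | 2 | 2
6 | 2 | 2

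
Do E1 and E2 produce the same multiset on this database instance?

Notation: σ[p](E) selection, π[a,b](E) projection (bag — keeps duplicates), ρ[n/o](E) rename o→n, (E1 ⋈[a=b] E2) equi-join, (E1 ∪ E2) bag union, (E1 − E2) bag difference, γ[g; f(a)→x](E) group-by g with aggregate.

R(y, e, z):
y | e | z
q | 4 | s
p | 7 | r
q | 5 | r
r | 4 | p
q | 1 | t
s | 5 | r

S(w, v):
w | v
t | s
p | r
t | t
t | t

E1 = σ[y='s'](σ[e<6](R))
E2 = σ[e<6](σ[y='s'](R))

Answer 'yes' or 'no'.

E1 row counts bottom-up:
  R → 6
  σ[e<6](R) → 5
  σ[y='s'](σ[e<6](R)) → 1
E2 row counts bottom-up:
  R → 6
  σ[y='s'](R) → 1
  σ[e<6](σ[y='s'](R)) → 1

E1 and E2 produce the same multiset:
y | e | z
s | 5 | r

yes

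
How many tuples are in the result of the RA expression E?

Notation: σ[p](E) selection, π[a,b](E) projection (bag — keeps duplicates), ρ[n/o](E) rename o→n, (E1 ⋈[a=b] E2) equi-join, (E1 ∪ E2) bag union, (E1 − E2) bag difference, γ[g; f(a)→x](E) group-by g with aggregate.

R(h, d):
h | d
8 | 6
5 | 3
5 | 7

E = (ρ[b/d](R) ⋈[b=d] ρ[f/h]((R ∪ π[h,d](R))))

Per-node cardinality:
  R → 3
  ρ[b/d](R) → 3
  R → 3
  R → 3
  π[h,d](R) → 3
  (R ∪ π[h,d](R)) → 6
  ρ[f/h]((R ∪ π[h,d](R))) → 6
  (ρ[b/d](R) ⋈[b=d] ρ[f/h]((R ∪ π[h,d](R)))) → 6

|E| = 6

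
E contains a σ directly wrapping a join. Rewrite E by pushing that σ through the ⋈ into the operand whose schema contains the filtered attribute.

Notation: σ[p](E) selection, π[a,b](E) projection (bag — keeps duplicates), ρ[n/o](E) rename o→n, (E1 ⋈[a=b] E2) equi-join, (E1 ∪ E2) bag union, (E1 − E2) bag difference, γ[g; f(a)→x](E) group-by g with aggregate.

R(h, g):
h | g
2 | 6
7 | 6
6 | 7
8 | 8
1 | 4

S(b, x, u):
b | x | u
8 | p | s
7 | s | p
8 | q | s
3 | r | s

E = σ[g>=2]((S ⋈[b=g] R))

σ filters on g, owned by the right side.
E' = (S ⋈[b=g] σ[g>=2](R))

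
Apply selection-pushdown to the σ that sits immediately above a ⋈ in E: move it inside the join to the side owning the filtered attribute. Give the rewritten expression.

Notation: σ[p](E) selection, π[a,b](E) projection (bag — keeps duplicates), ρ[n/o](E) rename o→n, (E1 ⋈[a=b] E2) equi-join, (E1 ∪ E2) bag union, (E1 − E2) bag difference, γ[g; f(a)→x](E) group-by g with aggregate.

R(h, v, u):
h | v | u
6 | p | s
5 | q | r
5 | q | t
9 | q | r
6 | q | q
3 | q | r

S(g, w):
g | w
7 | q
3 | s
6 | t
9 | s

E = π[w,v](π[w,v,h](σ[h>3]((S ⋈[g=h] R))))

σ filters on h, owned by the right side.
E' = π[w,v](π[w,v,h]((S ⋈[g=h] σ[h>3](R))))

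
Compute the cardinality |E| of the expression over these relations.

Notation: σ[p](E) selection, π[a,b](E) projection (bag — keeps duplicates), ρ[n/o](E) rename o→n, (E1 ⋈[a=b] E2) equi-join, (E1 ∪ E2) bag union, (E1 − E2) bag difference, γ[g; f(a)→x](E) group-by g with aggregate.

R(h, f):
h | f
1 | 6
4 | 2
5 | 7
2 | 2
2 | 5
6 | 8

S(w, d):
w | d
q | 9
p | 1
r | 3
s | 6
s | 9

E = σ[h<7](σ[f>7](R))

Subexpression sizes:
  R → 6
  σ[f>7](R) → 1
  σ[h<7](σ[f>7](R)) → 1

|E| = 1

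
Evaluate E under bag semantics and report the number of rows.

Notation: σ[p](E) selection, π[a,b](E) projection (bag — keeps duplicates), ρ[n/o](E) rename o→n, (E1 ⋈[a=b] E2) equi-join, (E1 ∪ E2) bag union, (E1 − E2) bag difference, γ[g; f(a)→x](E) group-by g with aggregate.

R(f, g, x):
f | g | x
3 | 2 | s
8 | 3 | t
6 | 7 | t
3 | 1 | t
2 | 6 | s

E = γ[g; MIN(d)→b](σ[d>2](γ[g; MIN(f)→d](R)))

Stepwise |·|:
  R → 5
  γ[g; MIN(f)→d](R) → 5
  σ[d>2](γ[g; MIN(f)→d](R)) → 4
  γ[g; MIN(d)→b](σ[d>2](γ[g; MIN(f)→d](R))) → 4

|E| = 4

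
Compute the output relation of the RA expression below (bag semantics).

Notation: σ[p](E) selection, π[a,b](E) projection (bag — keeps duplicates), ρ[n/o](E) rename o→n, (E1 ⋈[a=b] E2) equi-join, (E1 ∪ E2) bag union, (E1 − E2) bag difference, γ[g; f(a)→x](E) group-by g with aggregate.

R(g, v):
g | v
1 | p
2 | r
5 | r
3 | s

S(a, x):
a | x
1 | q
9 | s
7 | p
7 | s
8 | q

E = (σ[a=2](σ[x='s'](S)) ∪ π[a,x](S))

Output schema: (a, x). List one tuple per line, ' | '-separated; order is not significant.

Subexpression sizes:
  S → 5
  σ[x='s'](S) → 2
  σ[a=2](σ[x='s'](S)) → 0
  S → 5
  π[a,x](S) → 5
  (σ[a=2](σ[x='s'](S)) ∪ π[a,x](S)) → 5

== RESULT ==
a | x
1 | q
7 | p
7 | s
8 | q
9 | s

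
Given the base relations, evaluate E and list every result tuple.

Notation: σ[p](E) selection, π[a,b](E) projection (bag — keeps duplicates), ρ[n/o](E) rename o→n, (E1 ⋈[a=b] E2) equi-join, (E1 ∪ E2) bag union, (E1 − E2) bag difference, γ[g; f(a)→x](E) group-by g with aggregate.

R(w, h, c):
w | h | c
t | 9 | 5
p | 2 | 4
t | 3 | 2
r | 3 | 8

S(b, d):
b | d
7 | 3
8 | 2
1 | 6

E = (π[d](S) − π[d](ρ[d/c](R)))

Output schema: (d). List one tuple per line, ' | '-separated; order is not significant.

Row counts bottom-up:
  S → 3
  π[d](S) → 3
  R → 4
  ρ[d/c](R) → 4
  π[d](ρ[d/c](R)) → 4
  (π[d](S) − π[d](ρ[d/c](R))) → 2

== RESULT ==
d
3
6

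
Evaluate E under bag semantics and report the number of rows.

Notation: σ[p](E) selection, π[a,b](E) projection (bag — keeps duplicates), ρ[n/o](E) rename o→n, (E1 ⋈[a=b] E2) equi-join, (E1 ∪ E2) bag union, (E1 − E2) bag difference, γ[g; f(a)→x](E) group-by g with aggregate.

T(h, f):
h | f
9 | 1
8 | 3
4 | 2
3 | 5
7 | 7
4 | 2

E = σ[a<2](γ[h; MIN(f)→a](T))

Stepwise |·|:
  T → 6
  γ[h; MIN(f)→a](T) → 5
  σ[a<2](γ[h; MIN(f)→a](T)) → 1

|E| = 1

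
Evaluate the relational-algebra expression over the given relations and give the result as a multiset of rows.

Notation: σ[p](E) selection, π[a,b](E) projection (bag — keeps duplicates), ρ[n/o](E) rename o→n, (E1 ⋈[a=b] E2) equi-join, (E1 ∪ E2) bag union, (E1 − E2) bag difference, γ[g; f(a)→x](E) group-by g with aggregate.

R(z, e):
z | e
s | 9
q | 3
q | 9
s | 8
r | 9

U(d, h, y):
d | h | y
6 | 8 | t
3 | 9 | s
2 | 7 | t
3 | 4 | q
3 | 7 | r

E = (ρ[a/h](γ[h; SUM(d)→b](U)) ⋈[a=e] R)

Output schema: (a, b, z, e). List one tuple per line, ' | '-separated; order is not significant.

Per-node cardinality:
  U → 5
  γ[h; SUM(d)→b](U) → 4
  ρ[a/h](γ[h; SUM(d)→b](U)) → 4
  R → 5
  (ρ[a/h](γ[h; SUM(d)→b](U)) ⋈[a=e] R) → 4

== RESULT ==
a | b | z | e
8 | 6 | s | 8
9 | 3 | q | 9
9 | 3 | r | 9
9 | 3 | s | 9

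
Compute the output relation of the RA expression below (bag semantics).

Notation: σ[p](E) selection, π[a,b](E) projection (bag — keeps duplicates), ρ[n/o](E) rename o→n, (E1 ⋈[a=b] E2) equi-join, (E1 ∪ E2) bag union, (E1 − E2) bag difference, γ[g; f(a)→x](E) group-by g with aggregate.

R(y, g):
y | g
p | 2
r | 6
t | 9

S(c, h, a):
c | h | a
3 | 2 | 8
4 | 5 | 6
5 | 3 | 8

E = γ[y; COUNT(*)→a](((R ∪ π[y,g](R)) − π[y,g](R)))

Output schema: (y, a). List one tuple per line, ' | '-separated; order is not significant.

Row counts bottom-up:
  R → 3
  R → 3
  π[y,g](R) → 3
  (R ∪ π[y,g](R)) → 6
  R → 3
  π[y,g](R) → 3
  ((R ∪ π[y,g](R)) − π[y,g](R)) → 3
  γ[y; COUNT(*)→a](((R ∪ π[y,g](R)) − π[y,g](R))) → 3

== RESULT ==
y | a
p | 1
r | 1
t | 1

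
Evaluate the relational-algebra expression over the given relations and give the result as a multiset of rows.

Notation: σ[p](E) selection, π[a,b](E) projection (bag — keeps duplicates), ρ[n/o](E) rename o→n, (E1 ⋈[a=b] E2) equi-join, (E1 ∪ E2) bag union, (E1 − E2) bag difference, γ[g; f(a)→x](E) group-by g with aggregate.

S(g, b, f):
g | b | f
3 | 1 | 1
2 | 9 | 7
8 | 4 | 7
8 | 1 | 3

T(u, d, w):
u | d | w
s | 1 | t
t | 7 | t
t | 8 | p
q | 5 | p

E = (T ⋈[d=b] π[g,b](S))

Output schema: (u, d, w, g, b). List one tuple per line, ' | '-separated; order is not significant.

Stepwise |·|:
  T → 4
  S → 4
  π[g,b](S) → 4
  (T ⋈[d=b] π[g,b](S)) → 2

== RESULT ==
u | d | w | g | b
s | 1 | t | 3 | 1
s | 1 | t | 8 | 1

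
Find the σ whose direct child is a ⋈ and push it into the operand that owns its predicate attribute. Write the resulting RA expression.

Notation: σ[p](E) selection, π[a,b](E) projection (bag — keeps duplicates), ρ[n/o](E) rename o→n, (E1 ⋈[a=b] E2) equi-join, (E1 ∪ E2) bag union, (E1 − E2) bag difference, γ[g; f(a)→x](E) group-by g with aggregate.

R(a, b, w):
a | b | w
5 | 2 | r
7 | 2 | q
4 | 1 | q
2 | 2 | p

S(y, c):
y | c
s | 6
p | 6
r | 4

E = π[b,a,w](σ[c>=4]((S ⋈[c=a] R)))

σ filters on c, owned by the left side.
E' = π[b,a,w]((σ[c>=4](S) ⋈[c=a] R))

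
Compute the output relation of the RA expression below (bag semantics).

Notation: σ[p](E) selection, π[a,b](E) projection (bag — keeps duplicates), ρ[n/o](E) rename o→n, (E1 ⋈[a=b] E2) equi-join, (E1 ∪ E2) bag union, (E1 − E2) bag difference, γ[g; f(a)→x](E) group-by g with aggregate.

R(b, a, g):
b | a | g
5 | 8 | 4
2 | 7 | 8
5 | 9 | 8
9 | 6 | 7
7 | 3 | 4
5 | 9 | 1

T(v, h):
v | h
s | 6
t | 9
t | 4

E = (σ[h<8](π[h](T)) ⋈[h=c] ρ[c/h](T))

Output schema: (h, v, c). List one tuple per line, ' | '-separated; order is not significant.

Subexpression sizes:
  T → 3
  π[h](T) → 3
  σ[h<8](π[h](T)) → 2
  T → 3
  ρ[c/h](T) → 3
  (σ[h<8](π[h](T)) ⋈[h=c] ρ[c/h](T)) → 2

== RESULT ==
h | v | c
4 | t | 4
6 | s | 6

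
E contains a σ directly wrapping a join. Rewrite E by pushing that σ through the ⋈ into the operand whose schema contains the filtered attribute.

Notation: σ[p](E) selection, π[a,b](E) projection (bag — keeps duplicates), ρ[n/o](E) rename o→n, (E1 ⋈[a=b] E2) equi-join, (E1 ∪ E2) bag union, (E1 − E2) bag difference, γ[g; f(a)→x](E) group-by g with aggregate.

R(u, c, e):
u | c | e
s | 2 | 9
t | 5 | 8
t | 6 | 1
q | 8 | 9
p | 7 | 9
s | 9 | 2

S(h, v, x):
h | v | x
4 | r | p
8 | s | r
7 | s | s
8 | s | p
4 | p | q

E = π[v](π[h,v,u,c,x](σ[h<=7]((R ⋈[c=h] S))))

σ filters on h, owned by the right side.
E' = π[v](π[h,v,u,c,x]((R ⋈[c=h] σ[h<=7](S))))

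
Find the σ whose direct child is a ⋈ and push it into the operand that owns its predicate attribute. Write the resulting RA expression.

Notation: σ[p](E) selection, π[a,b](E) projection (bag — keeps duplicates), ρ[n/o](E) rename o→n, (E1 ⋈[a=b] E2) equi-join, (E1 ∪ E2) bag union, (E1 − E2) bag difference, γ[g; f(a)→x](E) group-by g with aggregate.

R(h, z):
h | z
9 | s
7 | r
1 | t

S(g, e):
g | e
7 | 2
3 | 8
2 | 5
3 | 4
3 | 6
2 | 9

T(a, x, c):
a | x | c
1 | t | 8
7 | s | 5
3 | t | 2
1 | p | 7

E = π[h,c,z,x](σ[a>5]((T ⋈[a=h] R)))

σ filters on a, owned by the left side.
E' = π[h,c,z,x]((σ[a>5](T) ⋈[a=h] R))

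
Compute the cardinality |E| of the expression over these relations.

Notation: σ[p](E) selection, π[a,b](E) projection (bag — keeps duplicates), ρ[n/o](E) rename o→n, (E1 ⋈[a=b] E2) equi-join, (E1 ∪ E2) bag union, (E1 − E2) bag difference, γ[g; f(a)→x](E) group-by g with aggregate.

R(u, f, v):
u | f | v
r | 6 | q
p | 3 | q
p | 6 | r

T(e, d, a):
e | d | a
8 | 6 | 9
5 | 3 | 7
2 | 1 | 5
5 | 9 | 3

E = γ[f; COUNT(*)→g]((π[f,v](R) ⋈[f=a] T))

Per-node cardinality:
  R → 3
  π[f,v](R) → 3
  T → 4
  (π[f,v](R) ⋈[f=a] T) → 1
  γ[f; COUNT(*)→g]((π[f,v](R) ⋈[f=a] T)) → 1

|E| = 1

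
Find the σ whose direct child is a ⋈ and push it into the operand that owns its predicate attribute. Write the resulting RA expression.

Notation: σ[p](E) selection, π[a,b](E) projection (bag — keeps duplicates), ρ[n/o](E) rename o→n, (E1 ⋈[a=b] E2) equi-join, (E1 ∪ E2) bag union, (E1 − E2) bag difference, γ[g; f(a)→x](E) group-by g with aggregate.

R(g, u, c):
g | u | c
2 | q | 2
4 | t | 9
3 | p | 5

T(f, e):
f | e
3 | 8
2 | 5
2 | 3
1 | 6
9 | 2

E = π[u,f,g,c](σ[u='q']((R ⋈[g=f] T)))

σ filters on u, owned by the left side.
E' = π[u,f,g,c]((σ[u='q'](R) ⋈[g=f] T))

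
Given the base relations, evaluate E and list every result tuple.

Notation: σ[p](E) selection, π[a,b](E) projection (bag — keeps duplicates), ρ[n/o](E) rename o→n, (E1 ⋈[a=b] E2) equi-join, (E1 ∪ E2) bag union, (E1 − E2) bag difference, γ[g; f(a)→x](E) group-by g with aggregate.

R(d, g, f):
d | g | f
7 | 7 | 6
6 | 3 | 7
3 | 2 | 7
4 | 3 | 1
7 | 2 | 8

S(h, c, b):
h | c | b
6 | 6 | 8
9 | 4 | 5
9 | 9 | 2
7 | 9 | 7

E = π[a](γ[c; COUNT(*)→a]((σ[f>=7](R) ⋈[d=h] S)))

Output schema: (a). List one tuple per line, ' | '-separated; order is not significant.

Subexpression sizes:
  R → 5
  σ[f>=7](R) → 3
  S → 4
  (σ[f>=7](R) ⋈[d=h] S) → 2
  γ[c; COUNT(*)→a]((σ[f>=7](R) ⋈[d=h] S)) → 2
  π[a](γ[c; COUNT(*)→a]((σ[f>=7](R) ⋈[d=h] S))) → 2

== RESULT ==
a
1
1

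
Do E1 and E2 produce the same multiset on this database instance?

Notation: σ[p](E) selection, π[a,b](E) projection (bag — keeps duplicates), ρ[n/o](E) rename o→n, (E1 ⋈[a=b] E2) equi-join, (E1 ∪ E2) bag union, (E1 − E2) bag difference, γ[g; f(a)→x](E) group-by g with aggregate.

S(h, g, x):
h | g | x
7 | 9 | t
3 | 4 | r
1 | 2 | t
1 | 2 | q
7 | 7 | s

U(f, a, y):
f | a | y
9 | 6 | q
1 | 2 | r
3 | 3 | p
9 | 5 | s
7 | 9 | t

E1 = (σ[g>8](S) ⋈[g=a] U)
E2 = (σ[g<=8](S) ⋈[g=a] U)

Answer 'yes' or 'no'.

E1 stepwise |·|:
  S → 5
  σ[g>8](S) → 1
  U → 5
  (σ[g>8](S) ⋈[g=a] U) → 1
E2 stepwise |·|:
  S → 5
  σ[g<=8](S) → 4
  U → 5
  (σ[g<=8](S) ⋈[g=a] U) → 2

E1 result:
h | g | x | f | a | y
7 | 9 | t | 7 | 9 | t
E2 result:
h | g | x | f | a | y
1 | 2 | q | 1 | 2 | r
1 | 2 | t | 1 | 2 | r
Witness: (1, 2, 't', 1, 2, 'r') appears 0× in E1 but 1× in E2.

no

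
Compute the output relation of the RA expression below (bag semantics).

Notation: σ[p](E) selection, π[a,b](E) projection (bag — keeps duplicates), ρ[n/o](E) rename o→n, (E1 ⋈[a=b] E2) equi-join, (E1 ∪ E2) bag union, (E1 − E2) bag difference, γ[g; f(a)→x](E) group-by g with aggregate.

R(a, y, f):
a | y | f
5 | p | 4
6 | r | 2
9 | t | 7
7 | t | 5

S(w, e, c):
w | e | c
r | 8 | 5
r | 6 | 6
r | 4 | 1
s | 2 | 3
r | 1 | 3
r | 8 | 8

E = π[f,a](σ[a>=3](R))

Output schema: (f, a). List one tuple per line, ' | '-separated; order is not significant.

Subexpression sizes:
  R → 4
  σ[a>=3](R) → 4
  π[f,a](σ[a>=3](R)) → 4

== RESULT ==
f | a
2 | 6
4 | 5
5 | 7
7 | 9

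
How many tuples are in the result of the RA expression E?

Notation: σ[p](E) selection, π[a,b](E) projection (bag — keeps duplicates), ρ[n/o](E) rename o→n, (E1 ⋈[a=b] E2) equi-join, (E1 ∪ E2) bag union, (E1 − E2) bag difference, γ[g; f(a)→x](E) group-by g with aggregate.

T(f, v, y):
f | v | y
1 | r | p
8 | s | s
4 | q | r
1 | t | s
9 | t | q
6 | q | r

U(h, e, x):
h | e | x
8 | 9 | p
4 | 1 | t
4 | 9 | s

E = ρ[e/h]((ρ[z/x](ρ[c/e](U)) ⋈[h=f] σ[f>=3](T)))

Row counts bottom-up:
  U → 3
  ρ[c/e](U) → 3
  ρ[z/x](ρ[c/e](U)) → 3
  T → 6
  σ[f>=3](T) → 4
  (ρ[z/x](ρ[c/e](U)) ⋈[h=f] σ[f>=3](T)) → 3
  ρ[e/h]((ρ[z/x](ρ[c/e](U)) ⋈[h=f] σ[f>=3](T))) → 3

|E| = 3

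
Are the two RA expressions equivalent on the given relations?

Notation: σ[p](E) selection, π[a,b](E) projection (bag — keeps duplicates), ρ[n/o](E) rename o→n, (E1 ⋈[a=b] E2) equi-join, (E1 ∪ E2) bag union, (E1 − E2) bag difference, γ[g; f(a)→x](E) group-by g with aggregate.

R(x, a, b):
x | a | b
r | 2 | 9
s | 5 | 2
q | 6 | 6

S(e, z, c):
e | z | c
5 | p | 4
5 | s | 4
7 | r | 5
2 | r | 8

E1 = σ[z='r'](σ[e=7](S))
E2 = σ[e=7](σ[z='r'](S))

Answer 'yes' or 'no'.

E1 row counts bottom-up:
  S → 4
  σ[e=7](S) → 1
  σ[z='r'](σ[e=7](S)) → 1
E2 row counts bottom-up:
  S → 4
  σ[z='r'](S) → 2
  σ[e=7](σ[z='r'](S)) → 1

E1 and E2 produce the same multiset:
e | z | c
7 | r | 5

yes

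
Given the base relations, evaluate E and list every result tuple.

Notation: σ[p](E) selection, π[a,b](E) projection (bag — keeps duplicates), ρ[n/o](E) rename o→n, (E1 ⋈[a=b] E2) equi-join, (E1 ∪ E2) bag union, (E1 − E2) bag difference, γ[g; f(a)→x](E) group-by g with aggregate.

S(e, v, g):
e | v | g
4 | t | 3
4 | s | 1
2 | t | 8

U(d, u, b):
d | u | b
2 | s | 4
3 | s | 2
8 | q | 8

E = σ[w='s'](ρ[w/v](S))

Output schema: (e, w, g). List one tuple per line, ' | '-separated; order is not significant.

Row counts bottom-up:
  S → 3
  ρ[w/v](S) → 3
  σ[w='s'](ρ[w/v](S)) → 1

== RESULT ==
e | w | g
4 | s | 1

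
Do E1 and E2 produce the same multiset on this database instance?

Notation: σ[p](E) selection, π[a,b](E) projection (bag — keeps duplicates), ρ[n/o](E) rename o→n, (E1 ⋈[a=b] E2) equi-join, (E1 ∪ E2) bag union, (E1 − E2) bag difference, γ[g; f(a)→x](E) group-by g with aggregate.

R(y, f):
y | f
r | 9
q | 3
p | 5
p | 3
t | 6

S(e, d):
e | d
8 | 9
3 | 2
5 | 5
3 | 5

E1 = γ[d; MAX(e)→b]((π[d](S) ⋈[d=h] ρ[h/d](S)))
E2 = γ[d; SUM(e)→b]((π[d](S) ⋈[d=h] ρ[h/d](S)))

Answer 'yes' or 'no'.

E1 row counts bottom-up:
  S → 4
  π[d](S) → 4
  S → 4
  ρ[h/d](S) → 4
  (π[d](S) ⋈[d=h] ρ[h/d](S)) → 6
  γ[d; MAX(e)→b]((π[d](S) ⋈[d=h] ρ[h/d](S))) → 3
E2 row counts bottom-up:
  S → 4
  π[d](S) → 4
  S → 4
  ρ[h/d](S) → 4
  (π[d](S) ⋈[d=h] ρ[h/d](S)) → 6
  γ[d; SUM(e)→b]((π[d](S) ⋈[d=h] ρ[h/d](S))) → 3

E1 result:
d | b
2 | 3
5 | 5
9 | 8
E2 result:
d | b
2 | 3
5 | 16
9 | 8
Witness: (5, 5) appears 1× in E1 but 0× in E2.

no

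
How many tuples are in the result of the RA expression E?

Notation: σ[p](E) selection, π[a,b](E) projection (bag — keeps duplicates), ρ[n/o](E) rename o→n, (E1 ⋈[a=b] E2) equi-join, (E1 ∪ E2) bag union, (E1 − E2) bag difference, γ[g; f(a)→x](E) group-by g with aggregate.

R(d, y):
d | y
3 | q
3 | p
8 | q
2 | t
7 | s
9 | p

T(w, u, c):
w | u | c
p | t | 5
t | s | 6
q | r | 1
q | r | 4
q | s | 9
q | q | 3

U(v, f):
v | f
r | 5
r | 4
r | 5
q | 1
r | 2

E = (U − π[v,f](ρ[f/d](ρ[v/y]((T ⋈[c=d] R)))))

Row counts bottom-up:
  U → 5
  T → 6
  R → 6
  (T ⋈[c=d] R) → 3
  ρ[v/y]((T ⋈[c=d] R)) → 3
  ρ[f/d](ρ[v/y]((T ⋈[c=d] R))) → 3
  π[v,f](ρ[f/d](ρ[v/y]((T ⋈[c=d] R)))) → 3
  (U − π[v,f](ρ[f/d](ρ[v/y]((T ⋈[c=d] R))))) → 5

|E| = 5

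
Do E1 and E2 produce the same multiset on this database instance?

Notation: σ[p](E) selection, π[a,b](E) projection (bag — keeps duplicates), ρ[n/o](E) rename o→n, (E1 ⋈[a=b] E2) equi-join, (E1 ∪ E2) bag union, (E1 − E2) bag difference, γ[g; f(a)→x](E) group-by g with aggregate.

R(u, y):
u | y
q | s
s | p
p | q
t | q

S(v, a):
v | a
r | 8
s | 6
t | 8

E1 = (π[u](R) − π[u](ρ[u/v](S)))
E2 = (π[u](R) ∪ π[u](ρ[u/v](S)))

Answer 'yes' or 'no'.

E1 row counts bottom-up:
  R → 4
  π[u](R) → 4
  S → 3
  ρ[u/v](S) → 3
  π[u](ρ[u/v](S)) → 3
  (π[u](R) − π[u](ρ[u/v](S))) → 2
E2 row counts bottom-up:
  R → 4
  π[u](R) → 4
  S → 3
  ρ[u/v](S) → 3
  π[u](ρ[u/v](S)) → 3
  (π[u](R) ∪ π[u](ρ[u/v](S))) → 7

E1 result:
u
p
q
E2 result:
u
p
q
r
s
s
t
t
Witness: ('t',) appears 0× in E1 but 2× in E2.

no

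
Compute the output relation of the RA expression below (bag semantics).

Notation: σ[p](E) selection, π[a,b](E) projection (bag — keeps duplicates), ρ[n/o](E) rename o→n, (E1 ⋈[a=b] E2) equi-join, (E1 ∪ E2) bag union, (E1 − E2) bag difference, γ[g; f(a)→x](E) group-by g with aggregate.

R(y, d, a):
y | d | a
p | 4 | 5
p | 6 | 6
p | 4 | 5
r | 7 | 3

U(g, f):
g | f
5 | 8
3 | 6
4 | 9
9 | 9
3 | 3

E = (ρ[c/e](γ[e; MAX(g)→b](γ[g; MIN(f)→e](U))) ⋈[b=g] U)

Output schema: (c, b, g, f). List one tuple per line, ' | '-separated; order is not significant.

Row counts bottom-up:
  U → 5
  γ[g; MIN(f)→e](U) → 4
  γ[e; MAX(g)→b](γ[g; MIN(f)→e](U)) → 3
  ρ[c/e](γ[e; MAX(g)→b](γ[g; MIN(f)→e](U))) → 3
  U → 5
  (ρ[c/e](γ[e; MAX(g)→b](γ[g; MIN(f)→e](U))) ⋈[b=g] U) → 4

== RESULT ==
c | b | g | f
3 | 3 | 3 | 3
3 | 3 | 3 | 6
8 | 5 | 5 | 8
9 | 9 | 9 | 9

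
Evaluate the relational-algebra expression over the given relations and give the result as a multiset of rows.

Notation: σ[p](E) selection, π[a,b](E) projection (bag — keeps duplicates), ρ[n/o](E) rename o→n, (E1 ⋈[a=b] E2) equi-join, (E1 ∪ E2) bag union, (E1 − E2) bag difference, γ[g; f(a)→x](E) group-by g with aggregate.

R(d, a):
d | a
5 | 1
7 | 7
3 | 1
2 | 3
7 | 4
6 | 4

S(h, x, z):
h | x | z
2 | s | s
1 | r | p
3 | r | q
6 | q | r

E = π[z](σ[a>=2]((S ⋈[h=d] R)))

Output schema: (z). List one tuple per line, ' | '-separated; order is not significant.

Stepwise |·|:
  S → 4
  R → 6
  (S ⋈[h=d] R) → 3
  σ[a>=2]((S ⋈[h=d] R)) → 2
  π[z](σ[a>=2]((S ⋈[h=d] R))) → 2

== RESULT ==
z
r
s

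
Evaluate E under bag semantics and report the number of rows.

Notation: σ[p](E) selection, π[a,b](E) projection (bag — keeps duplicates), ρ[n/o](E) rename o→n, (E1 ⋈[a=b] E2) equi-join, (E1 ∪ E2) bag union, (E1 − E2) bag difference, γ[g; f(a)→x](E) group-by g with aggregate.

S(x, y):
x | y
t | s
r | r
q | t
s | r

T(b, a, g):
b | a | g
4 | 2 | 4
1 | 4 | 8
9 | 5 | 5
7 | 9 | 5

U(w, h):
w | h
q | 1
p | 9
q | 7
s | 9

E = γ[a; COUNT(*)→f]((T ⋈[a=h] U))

Row counts bottom-up:
  T → 4
  U → 4
  (T ⋈[a=h] U) → 2
  γ[a; COUNT(*)→f]((T ⋈[a=h] U)) → 1

|E| = 1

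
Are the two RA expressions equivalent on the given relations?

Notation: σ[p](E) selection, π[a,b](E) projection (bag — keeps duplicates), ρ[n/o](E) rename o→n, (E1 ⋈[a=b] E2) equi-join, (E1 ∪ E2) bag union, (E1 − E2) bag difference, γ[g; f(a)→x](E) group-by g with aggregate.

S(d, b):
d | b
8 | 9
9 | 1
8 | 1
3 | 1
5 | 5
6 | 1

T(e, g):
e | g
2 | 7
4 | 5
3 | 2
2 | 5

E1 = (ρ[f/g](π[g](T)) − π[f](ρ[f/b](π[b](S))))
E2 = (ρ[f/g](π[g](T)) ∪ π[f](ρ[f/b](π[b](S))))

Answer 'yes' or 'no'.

E1 row counts bottom-up:
  T → 4
  π[g](T) → 4
  ρ[f/g](π[g](T)) → 4
  S → 6
  π[b](S) → 6
  ρ[f/b](π[b](S)) → 6
  π[f](ρ[f/b](π[b](S))) → 6
  (ρ[f/g](π[g](T)) − π[f](ρ[f/b](π[b](S)))) → 3
E2 row counts bottom-up:
  T → 4
  π[g](T) → 4
  ρ[f/g](π[g](T)) → 4
  S → 6
  π[b](S) → 6
  ρ[f/b](π[b](S)) → 6
  π[f](ρ[f/b](π[b](S))) → 6
  (ρ[f/g](π[g](T)) ∪ π[f](ρ[f/b](π[b](S)))) → 10

E1 result:
f
2
5
7
E2 result:
f
1
1
1
1
2
5
5
5
7
9
Witness: (5,) appears 1× in E1 but 3× in E2.

no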